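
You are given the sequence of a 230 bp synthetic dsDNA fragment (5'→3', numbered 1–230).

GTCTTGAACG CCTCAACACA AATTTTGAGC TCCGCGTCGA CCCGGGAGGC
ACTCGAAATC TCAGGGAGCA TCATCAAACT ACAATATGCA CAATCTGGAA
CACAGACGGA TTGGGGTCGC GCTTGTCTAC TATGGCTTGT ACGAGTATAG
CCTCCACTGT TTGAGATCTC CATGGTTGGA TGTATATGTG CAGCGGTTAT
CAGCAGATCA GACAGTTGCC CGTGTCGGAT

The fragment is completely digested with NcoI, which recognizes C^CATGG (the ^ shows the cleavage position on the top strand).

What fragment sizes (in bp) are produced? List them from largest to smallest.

The NcoI site (CCATGG) starts at position 170.
NcoI cuts after the first base of each site, so after position 170.
Linear molecule, 1 cut → 2 fragments:
  1–170 → 170 bp
  171–230 → 60 bp
Sorted largest to smallest: 170, 60 bp.

170, 60 bp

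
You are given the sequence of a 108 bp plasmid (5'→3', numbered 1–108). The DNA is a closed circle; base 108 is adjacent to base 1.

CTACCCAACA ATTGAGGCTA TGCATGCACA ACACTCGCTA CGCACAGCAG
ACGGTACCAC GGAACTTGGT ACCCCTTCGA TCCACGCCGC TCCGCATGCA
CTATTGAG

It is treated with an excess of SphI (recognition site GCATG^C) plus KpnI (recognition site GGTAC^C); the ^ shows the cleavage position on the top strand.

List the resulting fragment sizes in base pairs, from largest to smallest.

36, 31, 26, 15 bp

SphI sites (GCATGC) start at positions 22, 94.
SphI cuts after base 5 of each site (before the last base), so after positions 26, 98.
KpnI sites (GGTACC) start at positions 53, 68.
KpnI cuts after base 5 of each site (before the last base), so after positions 57, 72.
Combined cut positions: 26, 57, 72, 98.
Circular molecule, 4 cuts → 4 fragments:
  27–57 → 31 bp
  58–72 → 15 bp
  73–98 → 26 bp
  99–108 then 1–26 → 10 + 26 = 36 bp
Sorted largest to smallest: 36, 31, 26, 15 bp.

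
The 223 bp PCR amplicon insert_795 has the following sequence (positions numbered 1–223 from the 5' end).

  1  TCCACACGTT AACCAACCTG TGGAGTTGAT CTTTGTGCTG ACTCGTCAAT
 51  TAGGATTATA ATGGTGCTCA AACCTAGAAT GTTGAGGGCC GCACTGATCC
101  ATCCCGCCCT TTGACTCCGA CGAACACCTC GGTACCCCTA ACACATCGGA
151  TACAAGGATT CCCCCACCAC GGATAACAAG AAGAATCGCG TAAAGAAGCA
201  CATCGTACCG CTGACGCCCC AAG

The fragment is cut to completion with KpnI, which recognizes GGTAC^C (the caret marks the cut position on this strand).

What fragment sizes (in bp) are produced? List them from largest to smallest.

135, 88 bp

The KpnI site (GGTACC) starts at position 131.
KpnI cuts after base 5 of each site (before the last base), so after position 135.
Linear molecule, 1 cut → 2 fragments:
  1–135 → 135 bp
  136–223 → 88 bp
Sorted largest to smallest: 135, 88 bp.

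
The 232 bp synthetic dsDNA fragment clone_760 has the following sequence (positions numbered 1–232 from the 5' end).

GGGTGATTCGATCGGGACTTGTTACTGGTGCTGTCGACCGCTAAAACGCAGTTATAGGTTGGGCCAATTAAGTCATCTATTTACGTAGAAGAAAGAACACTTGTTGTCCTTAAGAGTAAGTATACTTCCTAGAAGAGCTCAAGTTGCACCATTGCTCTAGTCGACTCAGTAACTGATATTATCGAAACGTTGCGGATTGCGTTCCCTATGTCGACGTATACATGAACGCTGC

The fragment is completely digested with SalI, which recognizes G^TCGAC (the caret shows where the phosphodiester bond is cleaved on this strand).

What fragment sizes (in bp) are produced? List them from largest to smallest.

SalI sites (GTCGAC) start at positions 33, 160, 210.
SalI cuts after the first base of each site, so after positions 33, 160, 210.
Linear molecule, 3 cuts → 4 fragments:
  1–33 → 33 bp
  34–160 → 127 bp
  161–210 → 50 bp
  211–232 → 22 bp
Sorted largest to smallest: 127, 50, 33, 22 bp.

127, 50, 33, 22 bp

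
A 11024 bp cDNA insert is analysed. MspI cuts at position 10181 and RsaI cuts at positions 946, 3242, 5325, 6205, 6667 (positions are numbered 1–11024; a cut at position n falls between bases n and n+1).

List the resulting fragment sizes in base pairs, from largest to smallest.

Combined cut positions (sorted): 946, 3242, 5325, 6205, 6667, 10181.
Linear molecule, 6 cuts → 7 fragments:
  946 − 0 = 946 bp
  3242 − 946 = 2296 bp
  5325 − 3242 = 2083 bp
  6205 − 5325 = 880 bp
  6667 − 6205 = 462 bp
  10181 − 6667 = 3514 bp
  11024 − 10181 = 843 bp
Sorted largest to smallest: 3514, 2296, 2083, 946, 880, 843, 462 bp.

3514, 2296, 2083, 946, 880, 843, 462 bp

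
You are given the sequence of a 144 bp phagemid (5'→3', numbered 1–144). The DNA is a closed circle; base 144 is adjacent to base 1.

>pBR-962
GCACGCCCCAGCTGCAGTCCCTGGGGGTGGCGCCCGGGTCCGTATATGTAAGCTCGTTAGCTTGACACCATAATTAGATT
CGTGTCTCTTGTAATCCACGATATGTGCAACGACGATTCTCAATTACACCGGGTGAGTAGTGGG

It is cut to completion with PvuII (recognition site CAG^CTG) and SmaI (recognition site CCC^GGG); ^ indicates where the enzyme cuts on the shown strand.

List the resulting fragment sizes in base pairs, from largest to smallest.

120, 24 bp

The PvuII site (CAGCTG) starts at position 9.
PvuII cuts after base 3 of each site, so after position 11.
The SmaI site (CCCGGG) starts at position 33.
SmaI cuts after base 3 of each site, so after position 35.
Combined cut positions: 11, 35.
Circular molecule, 2 cuts → 2 fragments:
  12–35 → 24 bp
  36–144 then 1–11 → 109 + 11 = 120 bp
Sorted largest to smallest: 120, 24 bp.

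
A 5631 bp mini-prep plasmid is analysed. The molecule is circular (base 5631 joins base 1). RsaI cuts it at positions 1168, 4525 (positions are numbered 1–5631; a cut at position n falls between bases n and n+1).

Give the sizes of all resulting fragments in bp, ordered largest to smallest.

Circular molecule, 2 cuts → 2 fragments:
  4525 − 1168 = 3357 bp
  wrap: 5631 − 4525 + 1168 = 2274 bp
Sorted largest to smallest: 3357, 2274 bp.

3357, 2274 bp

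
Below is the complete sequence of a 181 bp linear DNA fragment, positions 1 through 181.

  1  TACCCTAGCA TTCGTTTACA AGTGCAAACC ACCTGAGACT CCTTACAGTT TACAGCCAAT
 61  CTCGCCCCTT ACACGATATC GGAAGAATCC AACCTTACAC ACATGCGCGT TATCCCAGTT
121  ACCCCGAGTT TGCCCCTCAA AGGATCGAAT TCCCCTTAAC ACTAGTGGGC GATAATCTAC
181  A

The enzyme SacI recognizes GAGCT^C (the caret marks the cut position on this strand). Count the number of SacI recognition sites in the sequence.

No occurrence of GAGCTC is present in the sequence.
SacI does not cut: 0 sites.

0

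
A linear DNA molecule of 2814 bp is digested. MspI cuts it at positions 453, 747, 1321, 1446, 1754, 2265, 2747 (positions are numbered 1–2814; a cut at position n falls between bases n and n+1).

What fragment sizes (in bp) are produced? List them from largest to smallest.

574, 511, 482, 453, 308, 294, 125, 67 bp

Linear molecule, 7 cuts → 8 fragments:
  453 − 0 = 453 bp
  747 − 453 = 294 bp
  1321 − 747 = 574 bp
  1446 − 1321 = 125 bp
  1754 − 1446 = 308 bp
  2265 − 1754 = 511 bp
  2747 − 2265 = 482 bp
  2814 − 2747 = 67 bp
Sorted largest to smallest: 574, 511, 482, 453, 308, 294, 125, 67 bp.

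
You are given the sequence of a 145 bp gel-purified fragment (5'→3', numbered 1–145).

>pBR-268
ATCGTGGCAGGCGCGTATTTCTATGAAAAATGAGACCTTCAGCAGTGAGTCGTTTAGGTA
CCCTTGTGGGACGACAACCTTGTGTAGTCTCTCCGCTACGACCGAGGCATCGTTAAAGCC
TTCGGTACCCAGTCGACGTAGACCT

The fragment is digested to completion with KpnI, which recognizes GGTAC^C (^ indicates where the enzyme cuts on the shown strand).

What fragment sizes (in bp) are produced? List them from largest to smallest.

67, 61, 17 bp

KpnI sites (GGTACC) start at positions 57, 124.
KpnI cuts after base 5 of each site (before the last base), so after positions 61, 128.
Linear molecule, 2 cuts → 3 fragments:
  1–61 → 61 bp
  62–128 → 67 bp
  129–145 → 17 bp
Sorted largest to smallest: 67, 61, 17 bp.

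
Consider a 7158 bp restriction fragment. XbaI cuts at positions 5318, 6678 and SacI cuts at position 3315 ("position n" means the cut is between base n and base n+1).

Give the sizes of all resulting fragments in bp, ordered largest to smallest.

3315, 2003, 1360, 480 bp

Combined cut positions (sorted): 3315, 5318, 6678.
Linear molecule, 3 cuts → 4 fragments:
  3315 − 0 = 3315 bp
  5318 − 3315 = 2003 bp
  6678 − 5318 = 1360 bp
  7158 − 6678 = 480 bp
Sorted largest to smallest: 3315, 2003, 1360, 480 bp.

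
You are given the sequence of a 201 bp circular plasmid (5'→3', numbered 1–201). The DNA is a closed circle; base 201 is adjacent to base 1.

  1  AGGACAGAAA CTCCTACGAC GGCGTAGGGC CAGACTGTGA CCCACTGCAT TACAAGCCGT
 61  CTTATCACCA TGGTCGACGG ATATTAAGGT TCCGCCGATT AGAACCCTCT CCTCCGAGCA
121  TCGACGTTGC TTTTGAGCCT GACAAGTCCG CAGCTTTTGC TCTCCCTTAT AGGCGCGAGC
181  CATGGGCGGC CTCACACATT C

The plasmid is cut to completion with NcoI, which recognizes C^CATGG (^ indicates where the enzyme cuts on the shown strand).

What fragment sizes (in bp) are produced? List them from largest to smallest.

112, 89 bp

NcoI sites (CCATGG) start at positions 68, 180.
NcoI cuts after the first base of each site, so after positions 68, 180.
Circular molecule, 2 cuts → 2 fragments:
  69–180 → 112 bp
  181–201 then 1–68 → 21 + 68 = 89 bp
Sorted largest to smallest: 112, 89 bp.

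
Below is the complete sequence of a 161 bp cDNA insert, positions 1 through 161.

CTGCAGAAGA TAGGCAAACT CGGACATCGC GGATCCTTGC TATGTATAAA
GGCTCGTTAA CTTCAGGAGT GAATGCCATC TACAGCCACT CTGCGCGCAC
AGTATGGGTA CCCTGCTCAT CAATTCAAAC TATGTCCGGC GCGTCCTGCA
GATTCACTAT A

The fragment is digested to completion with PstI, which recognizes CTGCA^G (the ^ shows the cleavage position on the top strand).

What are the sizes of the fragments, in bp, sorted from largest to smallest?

145, 11, 5 bp

PstI sites (CTGCAG) start at positions 1, 146.
PstI cuts after base 5 of each site (before the last base), so after positions 5, 150.
Linear molecule, 2 cuts → 3 fragments:
  1–5 → 5 bp
  6–150 → 145 bp
  151–161 → 11 bp
Sorted largest to smallest: 145, 11, 5 bp.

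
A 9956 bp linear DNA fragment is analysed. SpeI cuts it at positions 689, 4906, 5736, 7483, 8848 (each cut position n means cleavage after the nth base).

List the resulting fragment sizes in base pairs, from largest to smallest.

4217, 1747, 1365, 1108, 830, 689 bp

Linear molecule, 5 cuts → 6 fragments:
  689 − 0 = 689 bp
  4906 − 689 = 4217 bp
  5736 − 4906 = 830 bp
  7483 − 5736 = 1747 bp
  8848 − 7483 = 1365 bp
  9956 − 8848 = 1108 bp
Sorted largest to smallest: 4217, 1747, 1365, 1108, 830, 689 bp.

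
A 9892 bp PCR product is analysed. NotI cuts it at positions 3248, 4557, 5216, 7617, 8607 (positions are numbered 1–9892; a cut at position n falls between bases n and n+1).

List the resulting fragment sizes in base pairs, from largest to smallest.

Linear molecule, 5 cuts → 6 fragments:
  3248 − 0 = 3248 bp
  4557 − 3248 = 1309 bp
  5216 − 4557 = 659 bp
  7617 − 5216 = 2401 bp
  8607 − 7617 = 990 bp
  9892 − 8607 = 1285 bp
Sorted largest to smallest: 3248, 2401, 1309, 1285, 990, 659 bp.

3248, 2401, 1309, 1285, 990, 659 bp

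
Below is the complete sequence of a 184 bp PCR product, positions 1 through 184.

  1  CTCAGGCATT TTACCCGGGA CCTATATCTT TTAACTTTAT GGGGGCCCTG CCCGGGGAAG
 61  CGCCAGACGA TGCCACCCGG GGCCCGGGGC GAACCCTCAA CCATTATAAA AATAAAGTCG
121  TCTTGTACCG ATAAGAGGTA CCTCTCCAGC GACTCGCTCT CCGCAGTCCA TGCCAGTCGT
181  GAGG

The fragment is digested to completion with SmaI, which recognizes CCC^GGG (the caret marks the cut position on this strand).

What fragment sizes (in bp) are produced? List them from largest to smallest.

99, 37, 25, 16, 7 bp

SmaI sites (CCCGGG) start at positions 14, 51, 76, 83.
SmaI cuts after base 3 of each site, so after positions 16, 53, 78, 85.
Linear molecule, 4 cuts → 5 fragments:
  1–16 → 16 bp
  17–53 → 37 bp
  54–78 → 25 bp
  79–85 → 7 bp
  86–184 → 99 bp
Sorted largest to smallest: 99, 37, 25, 16, 7 bp.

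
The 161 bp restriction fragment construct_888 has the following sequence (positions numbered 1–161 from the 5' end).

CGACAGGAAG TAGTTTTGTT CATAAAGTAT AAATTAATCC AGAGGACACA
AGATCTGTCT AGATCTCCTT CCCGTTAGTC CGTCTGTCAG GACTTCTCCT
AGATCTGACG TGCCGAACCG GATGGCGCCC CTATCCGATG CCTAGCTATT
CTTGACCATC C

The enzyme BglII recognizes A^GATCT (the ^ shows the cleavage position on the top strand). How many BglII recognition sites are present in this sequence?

AGATCT occurs starting at positions 51, 61, 101.
BglII cuts at 3 sites.

3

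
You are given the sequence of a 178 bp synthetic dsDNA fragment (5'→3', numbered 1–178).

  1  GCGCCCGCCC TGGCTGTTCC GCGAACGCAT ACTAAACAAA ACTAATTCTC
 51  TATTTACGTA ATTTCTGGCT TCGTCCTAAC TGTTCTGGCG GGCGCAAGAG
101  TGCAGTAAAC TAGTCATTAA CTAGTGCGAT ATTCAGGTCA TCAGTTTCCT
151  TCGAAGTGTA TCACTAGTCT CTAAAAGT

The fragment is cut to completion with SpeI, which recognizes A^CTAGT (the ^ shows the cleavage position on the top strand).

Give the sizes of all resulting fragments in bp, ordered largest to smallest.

109, 43, 15, 11 bp

SpeI sites (ACTAGT) start at positions 109, 120, 163.
SpeI cuts after the first base of each site, so after positions 109, 120, 163.
Linear molecule, 3 cuts → 4 fragments:
  1–109 → 109 bp
  110–120 → 11 bp
  121–163 → 43 bp
  164–178 → 15 bp
Sorted largest to smallest: 109, 43, 15, 11 bp.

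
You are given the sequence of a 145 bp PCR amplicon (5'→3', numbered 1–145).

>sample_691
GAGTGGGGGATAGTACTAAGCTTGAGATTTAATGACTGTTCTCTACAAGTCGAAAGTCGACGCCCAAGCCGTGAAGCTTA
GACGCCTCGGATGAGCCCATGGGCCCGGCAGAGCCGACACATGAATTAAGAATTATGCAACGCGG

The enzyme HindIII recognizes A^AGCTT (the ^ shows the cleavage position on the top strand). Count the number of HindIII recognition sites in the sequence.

2

AAGCTT occurs starting at positions 18, 74.
HindIII cuts at 2 sites.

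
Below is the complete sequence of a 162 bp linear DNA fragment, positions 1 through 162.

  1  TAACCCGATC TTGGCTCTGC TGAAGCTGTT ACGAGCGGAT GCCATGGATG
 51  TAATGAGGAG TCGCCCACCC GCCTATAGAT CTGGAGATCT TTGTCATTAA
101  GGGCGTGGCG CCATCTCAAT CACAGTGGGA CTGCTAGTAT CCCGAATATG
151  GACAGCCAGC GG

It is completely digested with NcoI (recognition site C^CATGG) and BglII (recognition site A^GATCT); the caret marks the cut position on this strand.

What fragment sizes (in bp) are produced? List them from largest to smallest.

The NcoI site (CCATGG) starts at position 42.
NcoI cuts after the first base of each site, so after position 42.
BglII sites (AGATCT) start at positions 77, 85.
BglII cuts after the first base of each site, so after positions 77, 85.
Combined cut positions: 42, 77, 85.
Linear molecule, 3 cuts → 4 fragments:
  1–42 → 42 bp
  43–77 → 35 bp
  78–85 → 8 bp
  86–162 → 77 bp
Sorted largest to smallest: 77, 42, 35, 8 bp.

77, 42, 35, 8 bp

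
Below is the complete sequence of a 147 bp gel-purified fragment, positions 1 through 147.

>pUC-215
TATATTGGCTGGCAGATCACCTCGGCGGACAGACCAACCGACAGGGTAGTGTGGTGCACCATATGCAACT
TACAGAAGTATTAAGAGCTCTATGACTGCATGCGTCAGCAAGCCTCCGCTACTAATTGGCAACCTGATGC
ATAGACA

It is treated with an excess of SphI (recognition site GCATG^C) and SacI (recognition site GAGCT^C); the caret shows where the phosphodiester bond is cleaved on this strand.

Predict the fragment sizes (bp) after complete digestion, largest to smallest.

89, 45, 13 bp

The SphI site (GCATGC) starts at position 98.
SphI cuts after base 5 of each site (before the last base), so after position 102.
The SacI site (GAGCTC) starts at position 85.
SacI cuts after base 5 of each site (before the last base), so after position 89.
Combined cut positions: 89, 102.
Linear molecule, 2 cuts → 3 fragments:
  1–89 → 89 bp
  90–102 → 13 bp
  103–147 → 45 bp
Sorted largest to smallest: 89, 45, 13 bp.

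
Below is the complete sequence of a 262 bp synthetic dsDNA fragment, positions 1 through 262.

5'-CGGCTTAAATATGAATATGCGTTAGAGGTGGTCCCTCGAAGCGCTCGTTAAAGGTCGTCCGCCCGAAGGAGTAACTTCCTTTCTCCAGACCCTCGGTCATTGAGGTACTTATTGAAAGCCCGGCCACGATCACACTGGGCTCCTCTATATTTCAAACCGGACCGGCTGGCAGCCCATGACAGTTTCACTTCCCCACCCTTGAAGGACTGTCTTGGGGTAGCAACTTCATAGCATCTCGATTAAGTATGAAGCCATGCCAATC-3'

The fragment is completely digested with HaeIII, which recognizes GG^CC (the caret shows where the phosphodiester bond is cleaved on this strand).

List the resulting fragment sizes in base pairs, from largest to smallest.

The HaeIII site (GGCC) starts at position 122.
HaeIII cuts after base 2 of each site, so after position 123.
Linear molecule, 1 cut → 2 fragments:
  1–123 → 123 bp
  124–262 → 139 bp
Sorted largest to smallest: 139, 123 bp.

139, 123 bp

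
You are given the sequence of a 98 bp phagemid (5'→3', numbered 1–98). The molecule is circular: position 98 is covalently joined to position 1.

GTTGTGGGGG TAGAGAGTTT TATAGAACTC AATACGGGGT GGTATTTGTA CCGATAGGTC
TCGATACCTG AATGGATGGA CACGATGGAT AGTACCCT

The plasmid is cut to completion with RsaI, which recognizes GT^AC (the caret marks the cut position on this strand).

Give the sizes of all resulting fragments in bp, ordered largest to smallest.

RsaI sites (GTAC) start at positions 48, 92.
RsaI cuts after base 2 of each site, so after positions 49, 93.
Circular molecule, 2 cuts → 2 fragments:
  50–93 → 44 bp
  94–98 then 1–49 → 5 + 49 = 54 bp
Sorted largest to smallest: 54, 44 bp.

54, 44 bp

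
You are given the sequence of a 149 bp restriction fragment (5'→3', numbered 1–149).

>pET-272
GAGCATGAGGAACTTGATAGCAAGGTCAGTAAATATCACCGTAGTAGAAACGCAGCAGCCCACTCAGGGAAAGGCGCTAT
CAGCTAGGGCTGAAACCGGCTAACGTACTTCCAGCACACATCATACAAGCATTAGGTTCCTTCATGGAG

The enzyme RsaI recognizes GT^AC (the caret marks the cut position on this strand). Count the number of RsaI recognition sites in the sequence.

GTAC occurs starting at position 105.
RsaI cuts at 1 site.

1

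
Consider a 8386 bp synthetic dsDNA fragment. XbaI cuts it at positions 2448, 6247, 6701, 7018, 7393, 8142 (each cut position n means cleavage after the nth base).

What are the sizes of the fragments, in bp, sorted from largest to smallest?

3799, 2448, 749, 454, 375, 317, 244 bp

Linear molecule, 6 cuts → 7 fragments:
  2448 − 0 = 2448 bp
  6247 − 2448 = 3799 bp
  6701 − 6247 = 454 bp
  7018 − 6701 = 317 bp
  7393 − 7018 = 375 bp
  8142 − 7393 = 749 bp
  8386 − 8142 = 244 bp
Sorted largest to smallest: 3799, 2448, 749, 454, 375, 317, 244 bp.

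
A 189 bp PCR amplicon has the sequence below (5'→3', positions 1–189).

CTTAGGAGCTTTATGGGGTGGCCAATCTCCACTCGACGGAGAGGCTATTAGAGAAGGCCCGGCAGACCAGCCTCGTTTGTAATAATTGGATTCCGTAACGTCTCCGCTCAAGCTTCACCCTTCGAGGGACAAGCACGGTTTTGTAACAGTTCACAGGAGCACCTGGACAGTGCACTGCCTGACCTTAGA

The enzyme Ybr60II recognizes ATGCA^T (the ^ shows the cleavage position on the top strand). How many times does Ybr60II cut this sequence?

0

No occurrence of ATGCAT is present in the sequence.
Ybr60II does not cut: 0 sites.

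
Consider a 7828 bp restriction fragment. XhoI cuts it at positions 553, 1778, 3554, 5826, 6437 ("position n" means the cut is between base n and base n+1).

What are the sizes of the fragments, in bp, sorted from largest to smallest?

Linear molecule, 5 cuts → 6 fragments:
  553 − 0 = 553 bp
  1778 − 553 = 1225 bp
  3554 − 1778 = 1776 bp
  5826 − 3554 = 2272 bp
  6437 − 5826 = 611 bp
  7828 − 6437 = 1391 bp
Sorted largest to smallest: 2272, 1776, 1391, 1225, 611, 553 bp.

2272, 1776, 1391, 1225, 611, 553 bp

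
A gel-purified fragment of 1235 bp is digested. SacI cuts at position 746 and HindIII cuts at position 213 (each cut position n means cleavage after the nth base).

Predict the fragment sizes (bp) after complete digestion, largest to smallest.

533, 489, 213 bp

Combined cut positions (sorted): 213, 746.
Linear molecule, 2 cuts → 3 fragments:
  213 − 0 = 213 bp
  746 − 213 = 533 bp
  1235 − 746 = 489 bp
Sorted largest to smallest: 533, 489, 213 bp.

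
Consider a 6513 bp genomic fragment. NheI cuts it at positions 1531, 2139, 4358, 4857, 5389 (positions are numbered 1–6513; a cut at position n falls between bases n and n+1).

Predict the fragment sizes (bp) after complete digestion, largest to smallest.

Linear molecule, 5 cuts → 6 fragments:
  1531 − 0 = 1531 bp
  2139 − 1531 = 608 bp
  4358 − 2139 = 2219 bp
  4857 − 4358 = 499 bp
  5389 − 4857 = 532 bp
  6513 − 5389 = 1124 bp
Sorted largest to smallest: 2219, 1531, 1124, 608, 532, 499 bp.

2219, 1531, 1124, 608, 532, 499 bp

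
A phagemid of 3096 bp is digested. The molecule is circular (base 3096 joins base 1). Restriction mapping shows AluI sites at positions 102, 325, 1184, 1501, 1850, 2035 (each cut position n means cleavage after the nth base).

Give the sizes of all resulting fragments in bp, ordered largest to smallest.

1163, 859, 349, 317, 223, 185 bp

Circular molecule, 6 cuts → 6 fragments:
  325 − 102 = 223 bp
  1184 − 325 = 859 bp
  1501 − 1184 = 317 bp
  1850 − 1501 = 349 bp
  2035 − 1850 = 185 bp
  wrap: 3096 − 2035 + 102 = 1163 bp
Sorted largest to smallest: 1163, 859, 349, 317, 223, 185 bp.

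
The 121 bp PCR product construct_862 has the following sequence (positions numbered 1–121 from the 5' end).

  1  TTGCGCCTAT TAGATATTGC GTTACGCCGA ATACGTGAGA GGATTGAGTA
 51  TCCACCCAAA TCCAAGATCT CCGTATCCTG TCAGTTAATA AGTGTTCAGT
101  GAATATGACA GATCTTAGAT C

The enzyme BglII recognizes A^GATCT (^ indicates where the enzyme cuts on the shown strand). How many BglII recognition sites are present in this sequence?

AGATCT occurs starting at positions 65, 110.
BglII cuts at 2 sites.

2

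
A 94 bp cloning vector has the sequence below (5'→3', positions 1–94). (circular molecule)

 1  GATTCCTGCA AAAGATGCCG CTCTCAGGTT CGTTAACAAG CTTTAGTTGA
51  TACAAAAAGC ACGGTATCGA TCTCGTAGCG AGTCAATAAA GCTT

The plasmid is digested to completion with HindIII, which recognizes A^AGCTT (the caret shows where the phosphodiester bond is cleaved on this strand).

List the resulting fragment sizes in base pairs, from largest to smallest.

HindIII sites (AAGCTT) start at positions 38, 89.
HindIII cuts after the first base of each site, so after positions 38, 89.
Circular molecule, 2 cuts → 2 fragments:
  39–89 → 51 bp
  90–94 then 1–38 → 5 + 38 = 43 bp
Sorted largest to smallest: 51, 43 bp.

51, 43 bp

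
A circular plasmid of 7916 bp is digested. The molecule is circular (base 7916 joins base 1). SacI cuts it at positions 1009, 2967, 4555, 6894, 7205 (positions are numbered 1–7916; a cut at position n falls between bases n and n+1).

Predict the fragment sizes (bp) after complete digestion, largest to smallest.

2339, 1958, 1720, 1588, 311 bp

Circular molecule, 5 cuts → 5 fragments:
  2967 − 1009 = 1958 bp
  4555 − 2967 = 1588 bp
  6894 − 4555 = 2339 bp
  7205 − 6894 = 311 bp
  wrap: 7916 − 7205 + 1009 = 1720 bp
Sorted largest to smallest: 2339, 1958, 1720, 1588, 311 bp.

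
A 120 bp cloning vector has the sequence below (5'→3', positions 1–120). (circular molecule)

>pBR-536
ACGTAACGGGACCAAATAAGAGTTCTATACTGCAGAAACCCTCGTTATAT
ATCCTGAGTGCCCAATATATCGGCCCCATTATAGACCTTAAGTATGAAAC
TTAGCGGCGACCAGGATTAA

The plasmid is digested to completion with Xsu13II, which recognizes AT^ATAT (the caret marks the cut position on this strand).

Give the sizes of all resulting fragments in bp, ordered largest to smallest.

Xsu13II sites (ATATAT) start at positions 47, 65.
Xsu13II cuts after base 2 of each site, so after positions 48, 66.
Circular molecule, 2 cuts → 2 fragments:
  49–66 → 18 bp
  67–120 then 1–48 → 54 + 48 = 102 bp
Sorted largest to smallest: 102, 18 bp.

102, 18 bp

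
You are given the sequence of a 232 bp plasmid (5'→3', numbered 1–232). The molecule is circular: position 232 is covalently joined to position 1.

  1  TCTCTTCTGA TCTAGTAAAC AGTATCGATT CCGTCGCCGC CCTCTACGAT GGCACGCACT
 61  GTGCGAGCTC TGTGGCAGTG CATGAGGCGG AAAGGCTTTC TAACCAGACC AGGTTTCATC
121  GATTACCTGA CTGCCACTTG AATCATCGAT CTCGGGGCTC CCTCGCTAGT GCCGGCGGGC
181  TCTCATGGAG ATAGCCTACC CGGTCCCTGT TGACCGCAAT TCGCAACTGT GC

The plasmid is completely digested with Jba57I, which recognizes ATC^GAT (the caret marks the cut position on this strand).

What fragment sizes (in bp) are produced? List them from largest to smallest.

Jba57I sites (ATCGAT) start at positions 24, 118, 145.
Jba57I cuts after base 3 of each site, so after positions 26, 120, 147.
Circular molecule, 3 cuts → 3 fragments:
  27–120 → 94 bp
  121–147 → 27 bp
  148–232 then 1–26 → 85 + 26 = 111 bp
Sorted largest to smallest: 111, 94, 27 bp.

111, 94, 27 bp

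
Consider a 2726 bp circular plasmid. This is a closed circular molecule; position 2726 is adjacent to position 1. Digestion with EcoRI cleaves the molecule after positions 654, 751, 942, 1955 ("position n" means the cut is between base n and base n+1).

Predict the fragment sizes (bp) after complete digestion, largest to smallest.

Circular molecule, 4 cuts → 4 fragments:
  751 − 654 = 97 bp
  942 − 751 = 191 bp
  1955 − 942 = 1013 bp
  wrap: 2726 − 1955 + 654 = 1425 bp
Sorted largest to smallest: 1425, 1013, 191, 97 bp.

1425, 1013, 191, 97 bp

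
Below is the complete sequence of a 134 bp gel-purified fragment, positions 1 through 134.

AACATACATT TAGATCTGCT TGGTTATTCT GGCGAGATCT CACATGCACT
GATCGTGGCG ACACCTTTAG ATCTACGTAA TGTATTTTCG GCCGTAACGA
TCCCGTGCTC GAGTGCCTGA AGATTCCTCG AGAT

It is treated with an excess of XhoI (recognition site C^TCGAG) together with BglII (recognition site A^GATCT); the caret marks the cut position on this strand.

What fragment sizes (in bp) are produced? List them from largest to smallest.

XhoI sites (CTCGAG) start at positions 108, 127.
XhoI cuts after the first base of each site, so after positions 108, 127.
BglII sites (AGATCT) start at positions 12, 35, 69.
BglII cuts after the first base of each site, so after positions 12, 35, 69.
Combined cut positions: 12, 35, 69, 108, 127.
Linear molecule, 5 cuts → 6 fragments:
  1–12 → 12 bp
  13–35 → 23 bp
  36–69 → 34 bp
  70–108 → 39 bp
  109–127 → 19 bp
  128–134 → 7 bp
Sorted largest to smallest: 39, 34, 23, 19, 12, 7 bp.

39, 34, 23, 19, 12, 7 bp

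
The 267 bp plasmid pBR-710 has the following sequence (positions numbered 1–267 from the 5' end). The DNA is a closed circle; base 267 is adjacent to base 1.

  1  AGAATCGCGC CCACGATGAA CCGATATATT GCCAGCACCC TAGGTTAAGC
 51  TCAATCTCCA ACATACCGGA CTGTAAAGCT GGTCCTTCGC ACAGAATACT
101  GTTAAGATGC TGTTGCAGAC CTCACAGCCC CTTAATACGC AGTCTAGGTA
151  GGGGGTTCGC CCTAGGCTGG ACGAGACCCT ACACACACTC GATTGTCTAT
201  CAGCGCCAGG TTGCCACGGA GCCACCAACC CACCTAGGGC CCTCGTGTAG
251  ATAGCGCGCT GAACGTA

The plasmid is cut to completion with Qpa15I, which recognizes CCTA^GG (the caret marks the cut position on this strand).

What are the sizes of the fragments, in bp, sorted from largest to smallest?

122, 73, 72 bp

Qpa15I sites (CCTAGG) start at positions 39, 161, 233.
Qpa15I cuts after base 4 of each site, so after positions 42, 164, 236.
Circular molecule, 3 cuts → 3 fragments:
  43–164 → 122 bp
  165–236 → 72 bp
  237–267 then 1–42 → 31 + 42 = 73 bp
Sorted largest to smallest: 122, 73, 72 bp.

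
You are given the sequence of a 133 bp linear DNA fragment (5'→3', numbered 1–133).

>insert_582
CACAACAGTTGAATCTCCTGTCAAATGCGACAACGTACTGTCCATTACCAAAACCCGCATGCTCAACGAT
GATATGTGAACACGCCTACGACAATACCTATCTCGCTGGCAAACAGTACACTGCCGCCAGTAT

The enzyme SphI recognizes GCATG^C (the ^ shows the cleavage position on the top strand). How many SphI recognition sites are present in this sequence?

GCATGC occurs starting at position 57.
SphI cuts at 1 site.

1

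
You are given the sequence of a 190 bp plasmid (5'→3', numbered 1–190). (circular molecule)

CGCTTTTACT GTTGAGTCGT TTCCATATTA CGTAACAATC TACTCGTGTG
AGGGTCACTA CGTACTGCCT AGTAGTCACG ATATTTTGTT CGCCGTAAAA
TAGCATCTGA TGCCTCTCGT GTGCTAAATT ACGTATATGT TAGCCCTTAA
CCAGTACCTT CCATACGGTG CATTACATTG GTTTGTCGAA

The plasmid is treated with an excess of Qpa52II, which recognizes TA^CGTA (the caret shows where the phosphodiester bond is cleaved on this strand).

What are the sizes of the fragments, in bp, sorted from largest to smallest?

Qpa52II sites (TACGTA) start at positions 29, 59, 130.
Qpa52II cuts after base 2 of each site, so after positions 30, 60, 131.
Circular molecule, 3 cuts → 3 fragments:
  31–60 → 30 bp
  61–131 → 71 bp
  132–190 then 1–30 → 59 + 30 = 89 bp
Sorted largest to smallest: 89, 71, 30 bp.

89, 71, 30 bp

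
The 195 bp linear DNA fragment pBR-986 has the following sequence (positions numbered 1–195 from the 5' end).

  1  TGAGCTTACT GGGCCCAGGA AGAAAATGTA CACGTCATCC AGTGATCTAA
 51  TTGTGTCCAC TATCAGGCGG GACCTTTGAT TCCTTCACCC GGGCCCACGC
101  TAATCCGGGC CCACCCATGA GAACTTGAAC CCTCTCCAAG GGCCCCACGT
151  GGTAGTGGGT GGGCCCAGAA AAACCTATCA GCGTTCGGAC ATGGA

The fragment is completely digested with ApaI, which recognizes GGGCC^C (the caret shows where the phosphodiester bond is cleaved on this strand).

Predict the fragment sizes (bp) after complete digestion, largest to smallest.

80, 33, 30, 21, 16, 15 bp

ApaI sites (GGGCCC) start at positions 11, 91, 107, 140, 161.
ApaI cuts after base 5 of each site (before the last base), so after positions 15, 95, 111, 144, 165.
Linear molecule, 5 cuts → 6 fragments:
  1–15 → 15 bp
  16–95 → 80 bp
  96–111 → 16 bp
  112–144 → 33 bp
  145–165 → 21 bp
  166–195 → 30 bp
Sorted largest to smallest: 80, 33, 30, 21, 16, 15 bp.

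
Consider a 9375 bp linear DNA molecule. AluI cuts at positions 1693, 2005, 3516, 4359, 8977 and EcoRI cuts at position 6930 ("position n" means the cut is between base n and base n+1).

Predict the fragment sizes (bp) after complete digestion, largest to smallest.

2571, 2047, 1693, 1511, 843, 398, 312 bp

Combined cut positions (sorted): 1693, 2005, 3516, 4359, 6930, 8977.
Linear molecule, 6 cuts → 7 fragments:
  1693 − 0 = 1693 bp
  2005 − 1693 = 312 bp
  3516 − 2005 = 1511 bp
  4359 − 3516 = 843 bp
  6930 − 4359 = 2571 bp
  8977 − 6930 = 2047 bp
  9375 − 8977 = 398 bp
Sorted largest to smallest: 2571, 2047, 1693, 1511, 843, 398, 312 bp.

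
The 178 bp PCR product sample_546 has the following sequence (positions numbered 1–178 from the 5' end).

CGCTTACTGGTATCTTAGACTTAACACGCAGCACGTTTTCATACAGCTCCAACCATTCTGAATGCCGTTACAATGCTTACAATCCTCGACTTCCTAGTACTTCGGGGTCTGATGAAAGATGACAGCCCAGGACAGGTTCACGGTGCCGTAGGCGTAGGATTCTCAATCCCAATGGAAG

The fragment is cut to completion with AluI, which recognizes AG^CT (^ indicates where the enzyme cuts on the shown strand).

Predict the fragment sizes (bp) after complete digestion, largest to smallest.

The AluI site (AGCT) starts at position 45.
AluI cuts after base 2 of each site, so after position 46.
Linear molecule, 1 cut → 2 fragments:
  1–46 → 46 bp
  47–178 → 132 bp
Sorted largest to smallest: 132, 46 bp.

132, 46 bp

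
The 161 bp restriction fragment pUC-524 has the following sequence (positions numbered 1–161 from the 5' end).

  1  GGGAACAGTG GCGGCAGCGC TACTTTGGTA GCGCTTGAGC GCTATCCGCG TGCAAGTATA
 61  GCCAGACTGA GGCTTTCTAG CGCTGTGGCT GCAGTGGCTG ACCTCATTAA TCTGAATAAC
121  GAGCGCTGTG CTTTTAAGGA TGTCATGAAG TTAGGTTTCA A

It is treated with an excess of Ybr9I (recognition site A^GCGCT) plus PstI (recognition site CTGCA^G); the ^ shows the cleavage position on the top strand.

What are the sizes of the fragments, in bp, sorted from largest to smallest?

Ybr9I sites (AGCGCT) start at positions 16, 30, 38, 79, 122.
Ybr9I cuts after the first base of each site, so after positions 16, 30, 38, 79, 122.
The PstI site (CTGCAG) starts at position 89.
PstI cuts after base 5 of each site (before the last base), so after position 93.
Combined cut positions: 16, 30, 38, 79, 93, 122.
Linear molecule, 6 cuts → 7 fragments:
  1–16 → 16 bp
  17–30 → 14 bp
  31–38 → 8 bp
  39–79 → 41 bp
  80–93 → 14 bp
  94–122 → 29 bp
  123–161 → 39 bp
Sorted largest to smallest: 41, 39, 29, 16, 14, 14, 8 bp.

41, 39, 29, 16, 14, 14, 8 bp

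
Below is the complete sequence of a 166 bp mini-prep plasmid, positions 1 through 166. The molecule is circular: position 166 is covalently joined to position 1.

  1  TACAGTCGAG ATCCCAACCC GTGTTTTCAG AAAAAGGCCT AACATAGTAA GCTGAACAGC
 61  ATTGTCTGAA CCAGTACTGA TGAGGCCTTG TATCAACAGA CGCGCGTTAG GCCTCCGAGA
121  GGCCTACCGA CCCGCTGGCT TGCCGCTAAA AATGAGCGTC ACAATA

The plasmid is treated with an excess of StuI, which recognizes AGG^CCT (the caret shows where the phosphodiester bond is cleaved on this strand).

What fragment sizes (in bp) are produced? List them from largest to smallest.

81, 48, 26, 11 bp

StuI sites (AGGCCT) start at positions 35, 83, 109, 120.
StuI cuts after base 3 of each site, so after positions 37, 85, 111, 122.
Circular molecule, 4 cuts → 4 fragments:
  38–85 → 48 bp
  86–111 → 26 bp
  112–122 → 11 bp
  123–166 then 1–37 → 44 + 37 = 81 bp
Sorted largest to smallest: 81, 48, 26, 11 bp.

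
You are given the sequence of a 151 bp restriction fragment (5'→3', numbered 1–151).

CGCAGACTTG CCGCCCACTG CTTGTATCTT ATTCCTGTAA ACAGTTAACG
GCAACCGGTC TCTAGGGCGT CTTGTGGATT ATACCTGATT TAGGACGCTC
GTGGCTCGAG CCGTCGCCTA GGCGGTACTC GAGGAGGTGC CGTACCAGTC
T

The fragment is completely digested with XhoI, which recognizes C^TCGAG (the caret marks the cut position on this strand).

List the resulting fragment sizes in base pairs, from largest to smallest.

XhoI sites (CTCGAG) start at positions 105, 128.
XhoI cuts after the first base of each site, so after positions 105, 128.
Linear molecule, 2 cuts → 3 fragments:
  1–105 → 105 bp
  106–128 → 23 bp
  129–151 → 23 bp
Sorted largest to smallest: 105, 23, 23 bp.

105, 23, 23 bp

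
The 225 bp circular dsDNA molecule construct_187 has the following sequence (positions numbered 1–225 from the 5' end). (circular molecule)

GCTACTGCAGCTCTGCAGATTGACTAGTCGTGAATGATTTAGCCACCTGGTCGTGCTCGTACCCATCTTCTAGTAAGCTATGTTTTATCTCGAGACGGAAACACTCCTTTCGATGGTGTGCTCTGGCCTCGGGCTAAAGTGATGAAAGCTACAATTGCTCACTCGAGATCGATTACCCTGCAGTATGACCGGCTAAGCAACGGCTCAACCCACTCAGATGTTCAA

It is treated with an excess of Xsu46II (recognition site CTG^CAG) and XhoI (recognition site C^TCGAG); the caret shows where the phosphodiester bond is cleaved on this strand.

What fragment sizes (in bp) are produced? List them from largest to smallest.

74, 73, 52, 18, 8 bp

Xsu46II sites (CTGCAG) start at positions 5, 13, 178.
Xsu46II cuts after base 3 of each site, so after positions 7, 15, 180.
XhoI sites (CTCGAG) start at positions 89, 162.
XhoI cuts after the first base of each site, so after positions 89, 162.
Combined cut positions: 7, 15, 89, 162, 180.
Circular molecule, 5 cuts → 5 fragments:
  8–15 → 8 bp
  16–89 → 74 bp
  90–162 → 73 bp
  163–180 → 18 bp
  181–225 then 1–7 → 45 + 7 = 52 bp
Sorted largest to smallest: 74, 73, 52, 18, 8 bp.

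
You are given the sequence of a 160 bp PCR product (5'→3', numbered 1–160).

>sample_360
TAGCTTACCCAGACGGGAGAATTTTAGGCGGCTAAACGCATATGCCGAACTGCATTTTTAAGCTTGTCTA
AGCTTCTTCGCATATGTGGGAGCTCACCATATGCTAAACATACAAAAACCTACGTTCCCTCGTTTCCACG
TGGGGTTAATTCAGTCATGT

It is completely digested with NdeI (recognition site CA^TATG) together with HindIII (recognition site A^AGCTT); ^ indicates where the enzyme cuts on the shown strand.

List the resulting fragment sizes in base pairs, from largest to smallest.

61, 40, 20, 17, 12, 10 bp

NdeI sites (CATATG) start at positions 39, 81, 98.
NdeI cuts after base 2 of each site, so after positions 40, 82, 99.
HindIII sites (AAGCTT) start at positions 60, 70.
HindIII cuts after the first base of each site, so after positions 60, 70.
Combined cut positions: 40, 60, 70, 82, 99.
Linear molecule, 5 cuts → 6 fragments:
  1–40 → 40 bp
  41–60 → 20 bp
  61–70 → 10 bp
  71–82 → 12 bp
  83–99 → 17 bp
  100–160 → 61 bp
Sorted largest to smallest: 61, 40, 20, 17, 12, 10 bp.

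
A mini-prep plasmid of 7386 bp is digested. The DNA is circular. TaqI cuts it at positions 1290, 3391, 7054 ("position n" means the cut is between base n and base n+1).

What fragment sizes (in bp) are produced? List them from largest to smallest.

Circular molecule, 3 cuts → 3 fragments:
  3391 − 1290 = 2101 bp
  7054 − 3391 = 3663 bp
  wrap: 7386 − 7054 + 1290 = 1622 bp
Sorted largest to smallest: 3663, 2101, 1622 bp.

3663, 2101, 1622 bp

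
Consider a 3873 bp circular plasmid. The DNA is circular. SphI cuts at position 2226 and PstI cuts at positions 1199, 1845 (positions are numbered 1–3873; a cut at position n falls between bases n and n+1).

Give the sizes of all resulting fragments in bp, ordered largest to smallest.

2846, 646, 381 bp

Combined cut positions (sorted): 1199, 1845, 2226.
Circular molecule, 3 cuts → 3 fragments:
  1845 − 1199 = 646 bp
  2226 − 1845 = 381 bp
  wrap: 3873 − 2226 + 1199 = 2846 bp
Sorted largest to smallest: 2846, 646, 381 bp.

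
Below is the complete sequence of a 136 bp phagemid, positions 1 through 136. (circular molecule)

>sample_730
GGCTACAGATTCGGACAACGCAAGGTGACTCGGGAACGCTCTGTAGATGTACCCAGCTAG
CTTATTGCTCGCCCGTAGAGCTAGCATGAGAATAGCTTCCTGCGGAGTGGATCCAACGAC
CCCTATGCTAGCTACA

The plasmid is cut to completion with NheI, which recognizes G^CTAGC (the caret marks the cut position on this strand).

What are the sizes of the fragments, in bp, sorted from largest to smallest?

65, 47, 24 bp

NheI sites (GCTAGC) start at positions 56, 80, 127.
NheI cuts after the first base of each site, so after positions 56, 80, 127.
Circular molecule, 3 cuts → 3 fragments:
  57–80 → 24 bp
  81–127 → 47 bp
  128–136 then 1–56 → 9 + 56 = 65 bp
Sorted largest to smallest: 65, 47, 24 bp.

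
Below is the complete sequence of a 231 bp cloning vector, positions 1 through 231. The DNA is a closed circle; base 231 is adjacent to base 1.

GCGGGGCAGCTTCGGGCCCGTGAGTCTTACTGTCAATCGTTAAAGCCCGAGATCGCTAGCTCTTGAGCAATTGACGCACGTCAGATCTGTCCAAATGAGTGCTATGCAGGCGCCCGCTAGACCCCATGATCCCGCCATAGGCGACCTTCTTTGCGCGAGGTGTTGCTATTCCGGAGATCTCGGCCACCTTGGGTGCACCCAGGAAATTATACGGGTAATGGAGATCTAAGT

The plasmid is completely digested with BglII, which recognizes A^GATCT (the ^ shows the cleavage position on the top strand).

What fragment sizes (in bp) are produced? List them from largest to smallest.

92, 92, 47 bp

BglII sites (AGATCT) start at positions 83, 175, 222.
BglII cuts after the first base of each site, so after positions 83, 175, 222.
Circular molecule, 3 cuts → 3 fragments:
  84–175 → 92 bp
  176–222 → 47 bp
  223–231 then 1–83 → 9 + 83 = 92 bp
Sorted largest to smallest: 92, 92, 47 bp.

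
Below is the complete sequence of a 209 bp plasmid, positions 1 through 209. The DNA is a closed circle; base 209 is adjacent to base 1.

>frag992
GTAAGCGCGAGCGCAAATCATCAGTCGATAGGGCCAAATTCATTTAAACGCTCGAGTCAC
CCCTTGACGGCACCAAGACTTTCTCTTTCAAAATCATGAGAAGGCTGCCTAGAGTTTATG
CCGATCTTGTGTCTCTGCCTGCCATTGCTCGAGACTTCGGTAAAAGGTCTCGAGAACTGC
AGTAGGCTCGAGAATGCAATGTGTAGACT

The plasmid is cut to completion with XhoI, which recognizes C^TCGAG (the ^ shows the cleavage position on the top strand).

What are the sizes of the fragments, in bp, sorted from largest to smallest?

XhoI sites (CTCGAG) start at positions 51, 148, 169, 187.
XhoI cuts after the first base of each site, so after positions 51, 148, 169, 187.
Circular molecule, 4 cuts → 4 fragments:
  52–148 → 97 bp
  149–169 → 21 bp
  170–187 → 18 bp
  188–209 then 1–51 → 22 + 51 = 73 bp
Sorted largest to smallest: 97, 73, 21, 18 bp.

97, 73, 21, 18 bp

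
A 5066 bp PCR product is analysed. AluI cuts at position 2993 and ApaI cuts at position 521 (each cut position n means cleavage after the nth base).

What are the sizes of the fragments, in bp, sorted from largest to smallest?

Combined cut positions (sorted): 521, 2993.
Linear molecule, 2 cuts → 3 fragments:
  521 − 0 = 521 bp
  2993 − 521 = 2472 bp
  5066 − 2993 = 2073 bp
Sorted largest to smallest: 2472, 2073, 521 bp.

2472, 2073, 521 bp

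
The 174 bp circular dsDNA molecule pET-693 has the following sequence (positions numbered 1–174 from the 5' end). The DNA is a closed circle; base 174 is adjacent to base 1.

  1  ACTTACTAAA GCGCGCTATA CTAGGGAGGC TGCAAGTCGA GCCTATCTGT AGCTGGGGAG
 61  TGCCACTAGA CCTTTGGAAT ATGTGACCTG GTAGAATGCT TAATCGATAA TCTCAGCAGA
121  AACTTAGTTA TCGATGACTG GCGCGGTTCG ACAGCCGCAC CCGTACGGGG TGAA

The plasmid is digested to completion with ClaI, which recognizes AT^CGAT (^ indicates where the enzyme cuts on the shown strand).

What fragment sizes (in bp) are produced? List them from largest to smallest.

147, 27 bp

ClaI sites (ATCGAT) start at positions 103, 130.
ClaI cuts after base 2 of each site, so after positions 104, 131.
Circular molecule, 2 cuts → 2 fragments:
  105–131 → 27 bp
  132–174 then 1–104 → 43 + 104 = 147 bp
Sorted largest to smallest: 147, 27 bp.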